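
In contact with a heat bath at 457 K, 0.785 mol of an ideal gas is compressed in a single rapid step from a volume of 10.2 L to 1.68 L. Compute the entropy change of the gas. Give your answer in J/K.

ΔS_gas = -11.8 J/K

Entropy is a state function, so ΔS_gas depends only on the end states.
For an isothermal ideal gas ΔS_gas = nR ln(V₂/V₁) = 0.785 × 8.314 × ln(1.68/10.2) = -11.8 J/K.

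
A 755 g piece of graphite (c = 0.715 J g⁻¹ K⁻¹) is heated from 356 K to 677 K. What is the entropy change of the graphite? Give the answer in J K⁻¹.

ΔS = 347 J/K

ΔS = ∫dQ_rev/T = m c ln(T₂/T₁) = 755 × 0.715 × ln(677/356) = 347 J/K.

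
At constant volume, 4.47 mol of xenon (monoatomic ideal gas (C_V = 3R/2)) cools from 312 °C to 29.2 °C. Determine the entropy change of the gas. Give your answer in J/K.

ΔS = -36.8 J/K

In kelvin: T₁ = 585.15 K, T₂ = 302.35 K. At constant volume, ΔS = nC_V ln(T₂/T₁) with C_V = 3R/2 = 12.47 J mol⁻¹ K⁻¹.
ΔS = 4.47 × 12.47 × ln(302.35/585.15) = -36.8 J/K.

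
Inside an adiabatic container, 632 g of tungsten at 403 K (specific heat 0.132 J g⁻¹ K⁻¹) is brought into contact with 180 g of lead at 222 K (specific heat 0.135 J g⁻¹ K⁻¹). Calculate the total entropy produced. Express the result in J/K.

ΔS_total = 2.98 J/K

Energy balance: T_f = (m₁c₁T₁ + m₂c₂T₂)/(m₁c₁ + m₂c₂) = 362.17 K.
ΔS₁ = m₁c₁ ln(T_f/T₁) = 83.424 × ln(362.17/403) = -8.911 J/K.
ΔS₂ = m₂c₂ ln(T_f/T₂) = 24.3 × ln(362.17/222) = 11.89 J/K.
ΔS_total = -8.911 + 11.89 = 2.98 J/K.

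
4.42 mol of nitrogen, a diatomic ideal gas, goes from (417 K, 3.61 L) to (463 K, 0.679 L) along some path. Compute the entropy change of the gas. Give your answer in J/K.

Entropy is a state function: ΔS = nC_V ln(T₂/T₁) + nR ln(V₂/V₁), with C_V = 5R/2 = 20.79 J mol⁻¹ K⁻¹ for a diatomic ideal gas.
ΔS = 4.42 × [20.79 × ln(463/417) + 8.314 × ln(0.679/3.61)] = -51.8 J/K.

ΔS = -51.8 J/K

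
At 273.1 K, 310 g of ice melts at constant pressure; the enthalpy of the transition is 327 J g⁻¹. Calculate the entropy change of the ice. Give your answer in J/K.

Heat absorbed by the substance: Q = mL = 310 × 327 = 101370 J.
At constant T, ΔS = Q_rev/T = 101370 / 273.1 = 371 J/K.

ΔS = 371 J/K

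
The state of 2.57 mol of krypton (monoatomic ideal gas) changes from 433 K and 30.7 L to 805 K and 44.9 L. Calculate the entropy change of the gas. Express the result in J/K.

ΔS = 28 J/K

Entropy is a state function: ΔS = nC_V ln(T₂/T₁) + nR ln(V₂/V₁), with C_V = 3R/2 = 12.47 J mol⁻¹ K⁻¹ for a monoatomic ideal gas.
ΔS = 2.57 × [12.47 × ln(805/433) + 8.314 × ln(44.9/30.7)] = 28 J/K.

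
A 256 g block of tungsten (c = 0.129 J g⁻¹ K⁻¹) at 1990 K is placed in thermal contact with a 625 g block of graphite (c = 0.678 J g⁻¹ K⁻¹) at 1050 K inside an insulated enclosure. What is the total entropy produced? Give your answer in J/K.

ΔS_total = 7.53 J/K

Energy balance: T_f = (m₁c₁T₁ + m₂c₂T₂)/(m₁c₁ + m₂c₂) = 1118 K.
ΔS₁ = m₁c₁ ln(T_f/T₁) = 33.024 × ln(1118/1990) = -19.043 J/K.
ΔS₂ = m₂c₂ ln(T_f/T₂) = 423.75 × ln(1118/1050) = 26.576 J/K.
ΔS_total = -19.043 + 26.576 = 7.53 J/K.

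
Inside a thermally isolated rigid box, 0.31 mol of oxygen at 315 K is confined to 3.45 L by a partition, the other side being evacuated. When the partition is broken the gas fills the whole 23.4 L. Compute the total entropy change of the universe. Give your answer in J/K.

For an ideal gas in free expansion Q = 0 and W = 0, so T is unchanged.
Entropy is a state function; using a reversible isothermal path, ΔS_gas = nR ln(V₂/V₁) = 0.31 × 8.314 × ln(23.4/3.45) = 4.93 J/K.
The insulated surroundings exchange no heat, so ΔS_surr = 0 and ΔS_universe = ΔS_gas.

ΔS_universe = 4.93 J/K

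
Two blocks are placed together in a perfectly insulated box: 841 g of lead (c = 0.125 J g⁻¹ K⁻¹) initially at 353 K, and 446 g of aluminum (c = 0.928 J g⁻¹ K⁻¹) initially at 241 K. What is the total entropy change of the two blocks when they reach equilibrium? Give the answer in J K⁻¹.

Energy balance: T_f = (m₁c₁T₁ + m₂c₂T₂)/(m₁c₁ + m₂c₂) = 263.69 K.
ΔS₁ = m₁c₁ ln(T_f/T₁) = 105.125 × ln(263.69/353) = -30.666 J/K.
ΔS₂ = m₂c₂ ln(T_f/T₂) = 413.888 × ln(263.69/241) = 37.233 J/K.
ΔS_total = -30.666 + 37.233 = 6.57 J/K.

ΔS_total = 6.57 J/K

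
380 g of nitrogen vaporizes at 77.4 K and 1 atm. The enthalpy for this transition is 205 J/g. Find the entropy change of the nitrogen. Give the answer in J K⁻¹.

ΔS = 1010 J/K

Heat absorbed by the substance: Q = mL = 380 × 205 = 77900 J.
At constant T, ΔS = Q_rev/T = 77900 / 77.4 = 1010 J/K.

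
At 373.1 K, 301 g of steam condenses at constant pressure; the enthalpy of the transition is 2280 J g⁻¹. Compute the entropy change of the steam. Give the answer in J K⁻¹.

ΔS = -1840 J/K

Heat released by the substance: Q = −mL = −301 × 2280 = −686280 J.
At constant T, ΔS = Q_rev/T = −686280 / 373.1 = -1840 J/K.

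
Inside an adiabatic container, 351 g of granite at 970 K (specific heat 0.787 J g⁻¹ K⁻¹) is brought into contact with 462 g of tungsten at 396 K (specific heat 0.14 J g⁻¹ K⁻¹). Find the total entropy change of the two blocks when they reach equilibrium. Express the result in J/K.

ΔS_total = 17.3 J/K

Energy balance: T_f = (m₁c₁T₁ + m₂c₂T₂)/(m₁c₁ + m₂c₂) = 861.1 K.
ΔS₁ = m₁c₁ ln(T_f/T₁) = 276.237 × ln(861.1/970) = -32.9 J/K.
ΔS₂ = m₂c₂ ln(T_f/T₂) = 64.68 × ln(861.1/396) = 50.24 J/K.
ΔS_total = -32.9 + 50.24 = 17.3 J/K.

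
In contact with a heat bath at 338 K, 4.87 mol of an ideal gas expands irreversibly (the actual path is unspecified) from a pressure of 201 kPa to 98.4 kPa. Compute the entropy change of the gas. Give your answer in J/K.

ΔS_gas = 28.9 J/K

Entropy is a state function, so ΔS_gas depends only on the end states.
For an isothermal ideal gas ΔS_gas = nR ln(P₁/P₂) = 4.87 × 8.314 × ln(201/98.4) = 28.9 J/K.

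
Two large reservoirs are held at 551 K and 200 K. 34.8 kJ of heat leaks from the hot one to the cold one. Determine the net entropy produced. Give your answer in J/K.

ΔS_total = 111 J/K

ΔS_hot = −Q/T_H = −34800/551 = -63.16 J/K and ΔS_cold = +Q/T_C = 34800/200 = 174 J/K.
ΔS_total = -63.16 + 174 = 111 J/K, positive as the second law requires.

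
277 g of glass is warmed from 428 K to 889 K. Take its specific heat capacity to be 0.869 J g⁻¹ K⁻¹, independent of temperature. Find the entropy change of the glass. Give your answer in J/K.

ΔS = 176 J/K

ΔS = ∫dQ_rev/T = m c ln(T₂/T₁) = 277 × 0.869 × ln(889/428) = 176 J/K.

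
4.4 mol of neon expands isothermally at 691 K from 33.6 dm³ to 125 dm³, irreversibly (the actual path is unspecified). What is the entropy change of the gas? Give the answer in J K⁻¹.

ΔS_gas = 48.1 J/K

Entropy is a state function, so ΔS_gas depends only on the end states.
For an isothermal ideal gas ΔS_gas = nR ln(V₂/V₁) = 4.4 × 8.314 × ln(125/33.6) = 48.1 J/K.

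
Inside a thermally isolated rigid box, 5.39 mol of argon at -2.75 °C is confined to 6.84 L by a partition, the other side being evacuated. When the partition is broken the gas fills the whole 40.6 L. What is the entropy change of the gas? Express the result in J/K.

For an ideal gas in free expansion Q = 0 and W = 0, so T is unchanged.
Entropy is a state function; using a reversible isothermal path, ΔS_gas = nR ln(V₂/V₁) = 5.39 × 8.314 × ln(40.6/6.84) = 79.8 J/K.

ΔS_gas = 79.8 J/K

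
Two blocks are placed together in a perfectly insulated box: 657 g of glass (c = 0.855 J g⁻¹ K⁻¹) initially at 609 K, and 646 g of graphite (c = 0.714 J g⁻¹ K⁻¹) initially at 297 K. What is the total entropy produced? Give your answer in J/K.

Energy balance: T_f = (m₁c₁T₁ + m₂c₂T₂)/(m₁c₁ + m₂c₂) = 468.32 K.
ΔS₁ = m₁c₁ ln(T_f/T₁) = 561.735 × ln(468.32/609) = -147.54 J/K.
ΔS₂ = m₂c₂ ln(T_f/T₂) = 461.244 × ln(468.32/297) = 210.06 J/K.
ΔS_total = -147.54 + 210.06 = 62.5 J/K.

ΔS_total = 62.5 J/K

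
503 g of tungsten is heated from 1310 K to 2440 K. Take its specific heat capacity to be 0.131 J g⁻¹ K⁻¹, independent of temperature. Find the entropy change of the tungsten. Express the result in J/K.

ΔS = ∫dQ_rev/T = m c ln(T₂/T₁) = 503 × 0.131 × ln(2440/1310) = 41 J/K.

ΔS = 41 J/K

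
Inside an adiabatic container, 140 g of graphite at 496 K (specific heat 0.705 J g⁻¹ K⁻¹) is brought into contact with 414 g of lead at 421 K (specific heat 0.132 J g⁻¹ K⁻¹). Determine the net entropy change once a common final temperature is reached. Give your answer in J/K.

ΔS_total = 0.465 J/K

Energy balance: T_f = (m₁c₁T₁ + m₂c₂T₂)/(m₁c₁ + m₂c₂) = 469.27 K.
ΔS₁ = m₁c₁ ln(T_f/T₁) = 98.7 × ln(469.27/496) = -5.467 J/K.
ΔS₂ = m₂c₂ ln(T_f/T₂) = 54.648 × ln(469.27/421) = 5.932 J/K.
ΔS_total = -5.467 + 5.932 = 0.465 J/K.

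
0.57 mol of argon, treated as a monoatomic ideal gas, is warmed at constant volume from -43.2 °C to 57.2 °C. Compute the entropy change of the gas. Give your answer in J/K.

In kelvin: T₁ = 229.95 K, T₂ = 330.35 K. At constant volume, ΔS = nC_V ln(T₂/T₁) with C_V = 3R/2 = 12.47 J mol⁻¹ K⁻¹.
ΔS = 0.57 × 12.47 × ln(330.35/229.95) = 2.58 J/K.

ΔS = 2.58 J/K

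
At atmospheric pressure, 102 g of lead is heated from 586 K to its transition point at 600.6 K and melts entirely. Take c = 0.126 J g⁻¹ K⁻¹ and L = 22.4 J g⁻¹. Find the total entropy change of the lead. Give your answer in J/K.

Warming step: ΔS₁ = m c ln(T_tr/T_i) = 102 × 0.126 × ln(600.6/586) = 0.3163 J/K.
Phase change: ΔS₂ = +mL/T_tr = 102 × 22.4 / 600.6 = 3.804 J/K.
ΔS_total = (0.3163) + (3.804) = 4.12 J/K.

ΔS = 4.12 J/K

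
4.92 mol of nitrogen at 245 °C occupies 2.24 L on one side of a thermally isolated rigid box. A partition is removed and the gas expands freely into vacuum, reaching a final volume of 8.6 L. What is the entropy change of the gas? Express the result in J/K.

No heat is exchanged and no work is done, so the ideal-gas temperature stays constant.
Entropy is a state function; using a reversible isothermal path, ΔS_gas = nR ln(V₂/V₁) = 4.92 × 8.314 × ln(8.6/2.24) = 55 J/K.

ΔS_gas = 55 J/K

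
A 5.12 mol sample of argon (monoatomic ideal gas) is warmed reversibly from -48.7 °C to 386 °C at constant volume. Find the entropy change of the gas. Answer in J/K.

ΔS = 68.8 J/K

In kelvin: T₁ = 224.45 K, T₂ = 659.15 K. At constant volume, ΔS = nC_V ln(T₂/T₁) with C_V = 3R/2 = 12.47 J mol⁻¹ K⁻¹.
ΔS = 5.12 × 12.47 × ln(659.15/224.45) = 68.8 J/K.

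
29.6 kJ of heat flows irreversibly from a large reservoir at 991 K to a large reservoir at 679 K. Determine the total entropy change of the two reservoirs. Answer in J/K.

ΔS_total = 13.7 J/K

ΔS_hot = −Q/T_H = −29600/991 = -29.87 J/K and ΔS_cold = +Q/T_C = 29600/679 = 43.59 J/K.
ΔS_total = -29.87 + 43.59 = 13.7 J/K, positive as the second law requires.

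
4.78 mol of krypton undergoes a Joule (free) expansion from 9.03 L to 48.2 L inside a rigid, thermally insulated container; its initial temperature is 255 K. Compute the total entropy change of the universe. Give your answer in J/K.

For an ideal gas in free expansion Q = 0 and W = 0, so T is unchanged.
Entropy is a state function; using a reversible isothermal path, ΔS_gas = nR ln(V₂/V₁) = 4.78 × 8.314 × ln(48.2/9.03) = 66.6 J/K.
The insulated surroundings exchange no heat, so ΔS_surr = 0 and ΔS_universe = ΔS_gas.

ΔS_universe = 66.6 J/K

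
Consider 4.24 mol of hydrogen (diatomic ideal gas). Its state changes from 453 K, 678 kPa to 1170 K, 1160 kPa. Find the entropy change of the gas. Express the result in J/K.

ΔS = nC_p ln(T₂/T₁) − nR ln(P₂/P₁), with C_p = 7R/2 = 29.1 J mol⁻¹ K⁻¹ for a diatomic ideal gas.
ΔS = 4.24 × [29.1 × ln(1170/453) − 8.314 × ln(1160/678)] = 98.1 J/K.

ΔS = 98.1 J/K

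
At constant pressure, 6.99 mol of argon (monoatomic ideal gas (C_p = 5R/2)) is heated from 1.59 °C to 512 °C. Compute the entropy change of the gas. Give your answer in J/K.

In kelvin: T₁ = 274.74 K, T₂ = 785.15 K. At constant pressure, ΔS = nC_p ln(T₂/T₁) with C_p = 5R/2 = 20.79 J mol⁻¹ K⁻¹.
ΔS = 6.99 × 20.79 × ln(785.15/274.74) = 153 J/K.

ΔS = 153 J/K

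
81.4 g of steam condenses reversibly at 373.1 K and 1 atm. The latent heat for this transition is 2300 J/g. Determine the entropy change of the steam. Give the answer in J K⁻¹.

ΔS = -502 J/K

Heat released by the substance: Q = −mL = −81.4 × 2300 = −187220 J.
At constant T, ΔS = Q_rev/T = −187220 / 373.1 = -502 J/K.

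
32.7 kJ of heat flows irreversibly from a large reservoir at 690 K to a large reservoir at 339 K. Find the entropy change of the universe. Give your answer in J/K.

ΔS_total = 49.1 J/K

ΔS_hot = −Q/T_H = −32700/690 = -47.39 J/K and ΔS_cold = +Q/T_C = 32700/339 = 96.46 J/K.
ΔS_total = -47.39 + 96.46 = 49.1 J/K, positive as the second law requires.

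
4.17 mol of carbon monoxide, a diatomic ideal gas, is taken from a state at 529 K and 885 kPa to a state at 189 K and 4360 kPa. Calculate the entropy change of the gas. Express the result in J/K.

ΔS = -180 J/K

ΔS = nC_p ln(T₂/T₁) − nR ln(P₂/P₁), with C_p = 7R/2 = 29.1 J mol⁻¹ K⁻¹ for a diatomic ideal gas.
ΔS = 4.17 × [29.1 × ln(189/529) − 8.314 × ln(4360/885)] = -180 J/K.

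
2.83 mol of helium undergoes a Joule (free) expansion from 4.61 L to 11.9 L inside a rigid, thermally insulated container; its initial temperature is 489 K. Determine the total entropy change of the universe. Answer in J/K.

ΔS_universe = 22.3 J/K

For an ideal gas in free expansion Q = 0 and W = 0, so T is unchanged.
Entropy is a state function; using a reversible isothermal path, ΔS_gas = nR ln(V₂/V₁) = 2.83 × 8.314 × ln(11.9/4.61) = 22.3 J/K.
The insulated surroundings exchange no heat, so ΔS_surr = 0 and ΔS_universe = ΔS_gas.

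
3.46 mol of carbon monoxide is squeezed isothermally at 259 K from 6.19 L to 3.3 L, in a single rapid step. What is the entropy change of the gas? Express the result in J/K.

ΔS_gas = -18.1 J/K

Entropy is a state function, so ΔS_gas depends only on the end states.
For an isothermal ideal gas ΔS_gas = nR ln(V₂/V₁) = 3.46 × 8.314 × ln(3.3/6.19) = -18.1 J/K.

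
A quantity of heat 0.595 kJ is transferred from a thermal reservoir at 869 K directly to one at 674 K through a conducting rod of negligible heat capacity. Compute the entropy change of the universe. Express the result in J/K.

ΔS_hot = −Q/T_H = −595/869 = -0.6847 J/K and ΔS_cold = +Q/T_C = 595/674 = 0.8828 J/K.
ΔS_total = -0.6847 + 0.8828 = 0.198 J/K, positive as the second law requires.

ΔS_total = 0.198 J/K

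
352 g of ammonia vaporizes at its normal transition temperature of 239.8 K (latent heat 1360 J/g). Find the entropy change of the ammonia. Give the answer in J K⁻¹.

ΔS = 2000 J/K

Heat absorbed by the substance: Q = mL = 352 × 1360 = 478720 J.
At constant T, ΔS = Q_rev/T = 478720 / 239.8 = 2000 J/K.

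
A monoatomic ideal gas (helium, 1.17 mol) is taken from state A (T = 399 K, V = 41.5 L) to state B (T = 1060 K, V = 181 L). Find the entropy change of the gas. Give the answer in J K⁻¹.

ΔS = 28.6 J/K

Entropy is a state function: ΔS = nC_V ln(T₂/T₁) + nR ln(V₂/V₁), with C_V = 3R/2 = 12.47 J mol⁻¹ K⁻¹ for a monoatomic ideal gas.
ΔS = 1.17 × [12.47 × ln(1060/399) + 8.314 × ln(181/41.5)] = 28.6 J/K.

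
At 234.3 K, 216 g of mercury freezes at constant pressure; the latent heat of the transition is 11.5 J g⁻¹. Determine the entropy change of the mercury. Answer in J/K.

Heat released by the substance: Q = −mL = −216 × 11.5 = −2484 J.
At constant T, ΔS = Q_rev/T = −2484 / 234.3 = -10.6 J/K.

ΔS = -10.6 J/K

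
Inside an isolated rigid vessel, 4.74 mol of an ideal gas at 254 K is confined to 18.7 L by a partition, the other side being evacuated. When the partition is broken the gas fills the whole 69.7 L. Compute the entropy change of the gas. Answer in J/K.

No heat is exchanged and no work is done, so the ideal-gas temperature stays constant.
Entropy is a state function; using a reversible isothermal path, ΔS_gas = nR ln(V₂/V₁) = 4.74 × 8.314 × ln(69.7/18.7) = 51.8 J/K.

ΔS_gas = 51.8 J/K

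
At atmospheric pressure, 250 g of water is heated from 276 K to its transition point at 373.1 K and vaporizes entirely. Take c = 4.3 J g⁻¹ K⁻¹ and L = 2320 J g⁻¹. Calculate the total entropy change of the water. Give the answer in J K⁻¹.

ΔS = 1880 J/K

Warming step: ΔS₁ = m c ln(T_tr/T_i) = 250 × 4.3 × ln(373.1/276) = 324.1 J/K.
Phase change: ΔS₂ = +mL/T_tr = 250 × 2320 / 373.1 = 1555 J/K.
ΔS_total = (324.1) + (1555) = 1880 J/K.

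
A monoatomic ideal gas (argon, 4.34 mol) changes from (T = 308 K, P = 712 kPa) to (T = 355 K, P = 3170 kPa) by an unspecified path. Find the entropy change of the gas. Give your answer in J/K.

ΔS = nC_p ln(T₂/T₁) − nR ln(P₂/P₁), with C_p = 5R/2 = 20.79 J mol⁻¹ K⁻¹ for a monoatomic ideal gas.
ΔS = 4.34 × [20.79 × ln(355/308) − 8.314 × ln(3170/712)] = -41.1 J/K.

ΔS = -41.1 J/K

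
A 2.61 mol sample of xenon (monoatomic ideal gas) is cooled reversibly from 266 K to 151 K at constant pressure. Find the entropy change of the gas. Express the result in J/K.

At constant pressure, ΔS = nC_p ln(T₂/T₁) with C_p = 5R/2 = 20.79 J mol⁻¹ K⁻¹.
ΔS = 2.61 × 20.79 × ln(151/266) = -30.7 J/K.

ΔS = -30.7 J/K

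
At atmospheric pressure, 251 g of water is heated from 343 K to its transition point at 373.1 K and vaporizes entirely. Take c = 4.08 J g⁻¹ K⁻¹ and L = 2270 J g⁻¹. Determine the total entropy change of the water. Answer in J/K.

ΔS = 1610 J/K

Warming step: ΔS₁ = m c ln(T_tr/T_i) = 251 × 4.08 × ln(373.1/343) = 86.14 J/K.
Phase change: ΔS₂ = +mL/T_tr = 251 × 2270 / 373.1 = 1527 J/K.
ΔS_total = (86.14) + (1527) = 1610 J/K.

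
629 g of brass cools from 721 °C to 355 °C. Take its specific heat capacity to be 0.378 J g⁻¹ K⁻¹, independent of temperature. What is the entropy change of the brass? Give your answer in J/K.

In kelvin: T₁ = 994.15 K, T₂ = 628.15 K. ΔS = ∫dQ_rev/T = m c ln(T₂/T₁) = 629 × 0.378 × ln(628.15/994.15) = -109 J/K.

ΔS = -109 J/K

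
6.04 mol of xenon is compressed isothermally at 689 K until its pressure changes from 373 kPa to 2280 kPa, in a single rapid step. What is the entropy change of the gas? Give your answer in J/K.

Entropy is a state function, so ΔS_gas depends only on the end states.
For an isothermal ideal gas ΔS_gas = nR ln(P₁/P₂) = 6.04 × 8.314 × ln(373/2280) = -90.9 J/K.

ΔS_gas = -90.9 J/K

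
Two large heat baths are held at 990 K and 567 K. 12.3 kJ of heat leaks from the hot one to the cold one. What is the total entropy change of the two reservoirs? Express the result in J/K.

ΔS_total = 9.27 J/K

ΔS_hot = −Q/T_H = −12300/990 = -12.42 J/K and ΔS_cold = +Q/T_C = 12300/567 = 21.69 J/K.
ΔS_total = -12.42 + 21.69 = 9.27 J/K, positive as the second law requires.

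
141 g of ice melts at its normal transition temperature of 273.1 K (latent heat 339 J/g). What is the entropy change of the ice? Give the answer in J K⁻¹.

ΔS = 175 J/K

Heat absorbed by the substance: Q = mL = 141 × 339 = 47799 J.
At constant T, ΔS = Q_rev/T = 47799 / 273.1 = 175 J/K.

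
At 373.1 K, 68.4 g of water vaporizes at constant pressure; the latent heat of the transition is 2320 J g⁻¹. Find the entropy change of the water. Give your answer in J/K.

ΔS = 425 J/K

Heat absorbed by the substance: Q = mL = 68.4 × 2320 = 158688 J.
At constant T, ΔS = Q_rev/T = 158688 / 373.1 = 425 J/K.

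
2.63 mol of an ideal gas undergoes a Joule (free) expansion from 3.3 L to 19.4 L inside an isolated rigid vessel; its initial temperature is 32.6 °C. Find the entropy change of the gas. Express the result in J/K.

ΔS_gas = 38.7 J/K

For an ideal gas in free expansion Q = 0 and W = 0, so T is unchanged.
Entropy is a state function; using a reversible isothermal path, ΔS_gas = nR ln(V₂/V₁) = 2.63 × 8.314 × ln(19.4/3.3) = 38.7 J/K.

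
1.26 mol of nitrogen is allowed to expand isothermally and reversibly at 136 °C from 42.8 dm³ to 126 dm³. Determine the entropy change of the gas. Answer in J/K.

ΔS_gas = 11.3 J/K

For an isothermal ideal gas ΔS_gas = nR ln(V₂/V₁) = 1.26 × 8.314 × ln(126/42.8) = 11.3 J/K.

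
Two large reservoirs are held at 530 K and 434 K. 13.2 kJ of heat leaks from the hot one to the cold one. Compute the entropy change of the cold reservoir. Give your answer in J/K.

The cold reservoir gains heat Q, so ΔS_cold = +Q/T_C = 13200/434 = 30.4 J/K.

ΔS_cold = 30.4 J/K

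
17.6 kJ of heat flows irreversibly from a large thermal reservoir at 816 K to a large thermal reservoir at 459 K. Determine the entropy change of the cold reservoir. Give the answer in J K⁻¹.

The cold reservoir gains heat Q, so ΔS_cold = +Q/T_C = 17600/459 = 38.3 J/K.

ΔS_cold = 38.3 J/K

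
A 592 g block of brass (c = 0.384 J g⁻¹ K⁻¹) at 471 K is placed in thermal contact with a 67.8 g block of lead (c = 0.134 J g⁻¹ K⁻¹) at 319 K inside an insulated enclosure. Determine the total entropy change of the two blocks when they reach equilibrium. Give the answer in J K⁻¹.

Energy balance: T_f = (m₁c₁T₁ + m₂c₂T₂)/(m₁c₁ + m₂c₂) = 465.16 K.
ΔS₁ = m₁c₁ ln(T_f/T₁) = 227.328 × ln(465.16/471) = -2.837 J/K.
ΔS₂ = m₂c₂ ln(T_f/T₂) = 9.0852 × ln(465.16/319) = 3.427 J/K.
ΔS_total = -2.837 + 3.427 = 0.59 J/K.

ΔS_total = 0.59 J/K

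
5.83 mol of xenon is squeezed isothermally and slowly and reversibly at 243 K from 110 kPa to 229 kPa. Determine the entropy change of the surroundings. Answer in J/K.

ΔS_surr = 35.5 J/K

For an isothermal ideal gas ΔS_gas = nR ln(P₁/P₂) = 5.83 × 8.314 × ln(110/229) = -35.5 J/K.
The process is reversible, so ΔS_surr = −ΔS_gas = 35.5 J/K and ΔS_universe = 0.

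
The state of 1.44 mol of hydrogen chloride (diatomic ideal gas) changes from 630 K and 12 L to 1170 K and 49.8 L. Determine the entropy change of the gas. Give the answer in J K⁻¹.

Entropy is a state function: ΔS = nC_V ln(T₂/T₁) + nR ln(V₂/V₁), with C_V = 5R/2 = 20.79 J mol⁻¹ K⁻¹ for a diatomic ideal gas.
ΔS = 1.44 × [20.79 × ln(1170/630) + 8.314 × ln(49.8/12)] = 35.6 J/K.

ΔS = 35.6 J/K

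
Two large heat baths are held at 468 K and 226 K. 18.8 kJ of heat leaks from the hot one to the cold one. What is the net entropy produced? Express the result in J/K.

ΔS_total = 43 J/K

ΔS_hot = −Q/T_H = −18800/468 = -40.17 J/K and ΔS_cold = +Q/T_C = 18800/226 = 83.19 J/K.
ΔS_total = -40.17 + 83.19 = 43 J/K, positive as the second law requires.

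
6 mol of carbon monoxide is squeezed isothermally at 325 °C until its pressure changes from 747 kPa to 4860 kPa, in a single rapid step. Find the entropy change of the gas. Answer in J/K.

ΔS_gas = -93.4 J/K

Entropy is a state function, so ΔS_gas depends only on the end states.
For an isothermal ideal gas ΔS_gas = nR ln(P₁/P₂) = 6 × 8.314 × ln(747/4860) = -93.4 J/K.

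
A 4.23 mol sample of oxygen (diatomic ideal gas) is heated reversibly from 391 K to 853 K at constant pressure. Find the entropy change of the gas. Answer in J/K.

At constant pressure, ΔS = nC_p ln(T₂/T₁) with C_p = 7R/2 = 29.1 J mol⁻¹ K⁻¹.
ΔS = 4.23 × 29.1 × ln(853/391) = 96 J/K.

ΔS = 96 J/K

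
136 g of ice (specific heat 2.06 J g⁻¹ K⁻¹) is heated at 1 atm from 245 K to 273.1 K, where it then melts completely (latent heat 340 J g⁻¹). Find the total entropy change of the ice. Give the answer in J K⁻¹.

Warming step: ΔS₁ = m c ln(T_tr/T_i) = 136 × 2.06 × ln(273.1/245) = 30.42 J/K.
Phase change: ΔS₂ = +mL/T_tr = 136 × 340 / 273.1 = 169.3 J/K.
ΔS_total = (30.42) + (169.3) = 200 J/K.

ΔS = 200 J/K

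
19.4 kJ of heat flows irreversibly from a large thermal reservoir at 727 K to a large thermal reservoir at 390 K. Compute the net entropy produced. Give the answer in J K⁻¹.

ΔS_total = 23.1 J/K

ΔS_hot = −Q/T_H = −19400/727 = -26.69 J/K and ΔS_cold = +Q/T_C = 19400/390 = 49.74 J/K.
ΔS_total = -26.69 + 49.74 = 23.1 J/K, positive as the second law requires.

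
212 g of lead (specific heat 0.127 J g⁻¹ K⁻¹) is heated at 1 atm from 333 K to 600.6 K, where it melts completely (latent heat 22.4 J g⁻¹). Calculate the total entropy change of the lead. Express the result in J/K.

Warming step: ΔS₁ = m c ln(T_tr/T_i) = 212 × 0.127 × ln(600.6/333) = 15.88 J/K.
Phase change: ΔS₂ = +mL/T_tr = 212 × 22.4 / 600.6 = 7.907 J/K.
ΔS_total = (15.88) + (7.907) = 23.8 J/K.

ΔS = 23.8 J/K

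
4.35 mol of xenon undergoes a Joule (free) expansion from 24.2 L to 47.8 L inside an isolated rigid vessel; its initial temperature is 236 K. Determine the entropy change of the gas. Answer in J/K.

ΔS_gas = 24.6 J/K

No heat is exchanged and no work is done, so the ideal-gas temperature stays constant.
Entropy is a state function; using a reversible isothermal path, ΔS_gas = nR ln(V₂/V₁) = 4.35 × 8.314 × ln(47.8/24.2) = 24.6 J/K.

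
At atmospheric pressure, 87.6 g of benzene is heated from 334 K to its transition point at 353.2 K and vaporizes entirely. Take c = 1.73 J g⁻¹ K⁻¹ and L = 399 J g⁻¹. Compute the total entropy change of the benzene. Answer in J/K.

ΔS = 107 J/K

Warming step: ΔS₁ = m c ln(T_tr/T_i) = 87.6 × 1.73 × ln(353.2/334) = 8.471 J/K.
Phase change: ΔS₂ = +mL/T_tr = 87.6 × 399 / 353.2 = 98.96 J/K.
ΔS_total = (8.471) + (98.96) = 107 J/K.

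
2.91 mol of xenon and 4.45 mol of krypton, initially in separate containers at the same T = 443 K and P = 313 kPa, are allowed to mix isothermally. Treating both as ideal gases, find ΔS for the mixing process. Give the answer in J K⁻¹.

ΔS_mix = 41.1 J/K

Mole fractions: x_A = 2.91/7.36 = 0.395, x_B = 0.605.
ΔS_mix = −R(n_A ln x_A + n_B ln x_B) = −8.314 × (2.91 ln 0.395 + 4.45 ln 0.605) = 41.1 J/K.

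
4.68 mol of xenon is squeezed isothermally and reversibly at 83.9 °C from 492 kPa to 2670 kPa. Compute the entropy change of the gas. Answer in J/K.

For an isothermal ideal gas ΔS_gas = nR ln(P₁/P₂) = 4.68 × 8.314 × ln(492/2670) = -65.8 J/K.

ΔS_gas = -65.8 J/K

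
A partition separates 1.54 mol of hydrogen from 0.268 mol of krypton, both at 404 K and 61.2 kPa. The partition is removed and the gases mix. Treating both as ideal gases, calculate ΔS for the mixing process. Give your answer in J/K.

Mole fractions: x_A = 1.54/1.81 = 0.852, x_B = 0.148.
ΔS_mix = −R(n_A ln x_A + n_B ln x_B) = −8.314 × (1.54 ln 0.852 + 0.268 ln 0.148) = 6.31 J/K.

ΔS_mix = 6.31 J/K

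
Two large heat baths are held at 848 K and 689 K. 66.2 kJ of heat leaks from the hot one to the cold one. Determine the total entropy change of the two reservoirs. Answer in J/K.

ΔS_total = 18 J/K

ΔS_hot = −Q/T_H = −66200/848 = -78.07 J/K and ΔS_cold = +Q/T_C = 66200/689 = 96.08 J/K.
ΔS_total = -78.07 + 96.08 = 18 J/K, positive as the second law requires.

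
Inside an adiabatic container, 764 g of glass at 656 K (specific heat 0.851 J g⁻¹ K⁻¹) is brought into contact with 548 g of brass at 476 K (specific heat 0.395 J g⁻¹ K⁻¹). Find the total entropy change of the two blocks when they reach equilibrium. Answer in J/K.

Energy balance: T_f = (m₁c₁T₁ + m₂c₂T₂)/(m₁c₁ + m₂c₂) = 611.04 K.
ΔS₁ = m₁c₁ ln(T_f/T₁) = 650.164 × ln(611.04/656) = -46.16 J/K.
ΔS₂ = m₂c₂ ln(T_f/T₂) = 216.46 × ln(611.04/476) = 54.06 J/K.
ΔS_total = -46.16 + 54.06 = 7.9 J/K.

ΔS_total = 7.9 J/K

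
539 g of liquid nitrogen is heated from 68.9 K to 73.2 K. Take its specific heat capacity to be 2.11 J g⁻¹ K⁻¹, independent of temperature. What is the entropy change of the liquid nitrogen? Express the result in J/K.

ΔS = 68.9 J/K

ΔS = ∫dQ_rev/T = m c ln(T₂/T₁) = 539 × 2.11 × ln(73.2/68.9) = 68.9 J/K.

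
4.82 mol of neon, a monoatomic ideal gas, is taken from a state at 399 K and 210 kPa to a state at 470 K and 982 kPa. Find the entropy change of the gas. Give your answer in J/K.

ΔS = -45.4 J/K

ΔS = nC_p ln(T₂/T₁) − nR ln(P₂/P₁), with C_p = 5R/2 = 20.79 J mol⁻¹ K⁻¹ for a monoatomic ideal gas.
ΔS = 4.82 × [20.79 × ln(470/399) − 8.314 × ln(982/210)] = -45.4 J/K.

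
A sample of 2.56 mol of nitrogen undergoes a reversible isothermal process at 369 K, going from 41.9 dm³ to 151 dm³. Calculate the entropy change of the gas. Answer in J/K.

ΔS_gas = 27.3 J/K

For an isothermal ideal gas ΔS_gas = nR ln(V₂/V₁) = 2.56 × 8.314 × ln(151/41.9) = 27.3 J/K.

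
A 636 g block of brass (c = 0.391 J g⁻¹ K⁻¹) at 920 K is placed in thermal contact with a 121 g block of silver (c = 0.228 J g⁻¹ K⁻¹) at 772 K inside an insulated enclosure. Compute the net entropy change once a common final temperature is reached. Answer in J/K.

ΔS_total = 0.365 J/K

Energy balance: T_f = (m₁c₁T₁ + m₂c₂T₂)/(m₁c₁ + m₂c₂) = 905.22 K.
ΔS₁ = m₁c₁ ln(T_f/T₁) = 248.676 × ln(905.22/920) = -4.027 J/K.
ΔS₂ = m₂c₂ ln(T_f/T₂) = 27.588 × ln(905.22/772) = 4.392 J/K.
ΔS_total = -4.027 + 4.392 = 0.365 J/K.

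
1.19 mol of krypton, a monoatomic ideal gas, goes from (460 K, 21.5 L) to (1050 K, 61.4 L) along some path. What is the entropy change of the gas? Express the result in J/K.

ΔS = 22.6 J/K

Entropy is a state function: ΔS = nC_V ln(T₂/T₁) + nR ln(V₂/V₁), with C_V = 3R/2 = 12.47 J mol⁻¹ K⁻¹ for a monoatomic ideal gas.
ΔS = 1.19 × [12.47 × ln(1050/460) + 8.314 × ln(61.4/21.5)] = 22.6 J/K.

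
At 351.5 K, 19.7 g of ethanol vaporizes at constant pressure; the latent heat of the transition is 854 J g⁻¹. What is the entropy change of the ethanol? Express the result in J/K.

Heat absorbed by the substance: Q = mL = 19.7 × 854 = 16823.8 J.
At constant T, ΔS = Q_rev/T = 16823.8 / 351.5 = 47.9 J/K.

ΔS = 47.9 J/K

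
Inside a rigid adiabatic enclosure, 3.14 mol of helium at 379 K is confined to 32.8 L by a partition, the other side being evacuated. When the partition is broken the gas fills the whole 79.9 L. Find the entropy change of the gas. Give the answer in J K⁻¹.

For an ideal gas in free expansion Q = 0 and W = 0, so T is unchanged.
Entropy is a state function; using a reversible isothermal path, ΔS_gas = nR ln(V₂/V₁) = 3.14 × 8.314 × ln(79.9/32.8) = 23.2 J/K.

ΔS_gas = 23.2 J/K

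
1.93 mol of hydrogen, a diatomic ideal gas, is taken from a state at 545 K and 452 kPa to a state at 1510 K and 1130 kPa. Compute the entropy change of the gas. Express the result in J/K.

ΔS = nC_p ln(T₂/T₁) − nR ln(P₂/P₁), with C_p = 7R/2 = 29.1 J mol⁻¹ K⁻¹ for a diatomic ideal gas.
ΔS = 1.93 × [29.1 × ln(1510/545) − 8.314 × ln(1130/452)] = 42.5 J/K.

ΔS = 42.5 J/K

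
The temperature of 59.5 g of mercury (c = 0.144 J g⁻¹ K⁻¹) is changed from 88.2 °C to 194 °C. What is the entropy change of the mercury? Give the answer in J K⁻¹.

In kelvin: T₁ = 361.35 K, T₂ = 467.15 K. ΔS = ∫dQ_rev/T = m c ln(T₂/T₁) = 59.5 × 0.144 × ln(467.15/361.35) = 2.2 J/K.

ΔS = 2.2 J/K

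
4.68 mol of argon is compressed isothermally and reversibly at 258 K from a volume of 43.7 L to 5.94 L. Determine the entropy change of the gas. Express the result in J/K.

For an isothermal ideal gas ΔS_gas = nR ln(V₂/V₁) = 4.68 × 8.314 × ln(5.94/43.7) = -77.6 J/K.

ΔS_gas = -77.6 J/K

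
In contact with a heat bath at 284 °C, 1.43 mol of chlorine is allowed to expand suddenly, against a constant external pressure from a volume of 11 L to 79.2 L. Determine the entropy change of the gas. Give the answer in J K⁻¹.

ΔS_gas = 23.5 J/K

Entropy is a state function, so ΔS_gas depends only on the end states.
For an isothermal ideal gas ΔS_gas = nR ln(V₂/V₁) = 1.43 × 8.314 × ln(79.2/11) = 23.5 J/K.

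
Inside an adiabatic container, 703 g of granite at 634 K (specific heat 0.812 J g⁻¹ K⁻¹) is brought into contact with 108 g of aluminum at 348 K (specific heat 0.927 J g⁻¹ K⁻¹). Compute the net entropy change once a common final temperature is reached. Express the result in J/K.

Energy balance: T_f = (m₁c₁T₁ + m₂c₂T₂)/(m₁c₁ + m₂c₂) = 591.32 K.
ΔS₁ = m₁c₁ ln(T_f/T₁) = 570.836 × ln(591.32/634) = -39.78 J/K.
ΔS₂ = m₂c₂ ln(T_f/T₂) = 100.116 × ln(591.32/348) = 53.08 J/K.
ΔS_total = -39.78 + 53.08 = 13.3 J/K.

ΔS_total = 13.3 J/K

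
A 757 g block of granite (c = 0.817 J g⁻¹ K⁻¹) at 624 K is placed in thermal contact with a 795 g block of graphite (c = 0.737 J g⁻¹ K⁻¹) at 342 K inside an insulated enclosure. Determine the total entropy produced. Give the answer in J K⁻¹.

Energy balance: T_f = (m₁c₁T₁ + m₂c₂T₂)/(m₁c₁ + m₂c₂) = 486.81 K.
ΔS₁ = m₁c₁ ln(T_f/T₁) = 618.469 × ln(486.81/624) = -153.55 J/K.
ΔS₂ = m₂c₂ ln(T_f/T₂) = 585.915 × ln(486.81/342) = 206.87 J/K.
ΔS_total = -153.55 + 206.87 = 53.3 J/K.

ΔS_total = 53.3 J/K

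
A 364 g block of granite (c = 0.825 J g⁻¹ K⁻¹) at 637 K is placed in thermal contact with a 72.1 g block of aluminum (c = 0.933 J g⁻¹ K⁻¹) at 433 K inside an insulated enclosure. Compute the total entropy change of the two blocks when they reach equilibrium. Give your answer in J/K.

Energy balance: T_f = (m₁c₁T₁ + m₂c₂T₂)/(m₁c₁ + m₂c₂) = 599.67 K.
ΔS₁ = m₁c₁ ln(T_f/T₁) = 300.3 × ln(599.67/637) = -18.14 J/K.
ΔS₂ = m₂c₂ ln(T_f/T₂) = 67.2693 × ln(599.67/433) = 21.91 J/K.
ΔS_total = -18.14 + 21.91 = 3.77 J/K.

ΔS_total = 3.77 J/K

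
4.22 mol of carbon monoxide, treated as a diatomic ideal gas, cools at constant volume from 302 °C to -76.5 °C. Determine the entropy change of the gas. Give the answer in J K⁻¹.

In kelvin: T₁ = 575.15 K, T₂ = 196.65 K. At constant volume, ΔS = nC_V ln(T₂/T₁) with C_V = 5R/2 = 20.79 J mol⁻¹ K⁻¹.
ΔS = 4.22 × 20.79 × ln(196.65/575.15) = -94.1 J/K.

ΔS = -94.1 J/K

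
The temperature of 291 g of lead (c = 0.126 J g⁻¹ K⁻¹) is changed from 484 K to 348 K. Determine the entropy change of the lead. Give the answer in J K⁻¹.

ΔS = ∫dQ_rev/T = m c ln(T₂/T₁) = 291 × 0.126 × ln(348/484) = -12.1 J/K.

ΔS = -12.1 J/K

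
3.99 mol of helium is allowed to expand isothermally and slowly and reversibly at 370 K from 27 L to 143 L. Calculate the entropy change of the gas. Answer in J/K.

ΔS_gas = 55.3 J/K

For an isothermal ideal gas ΔS_gas = nR ln(V₂/V₁) = 3.99 × 8.314 × ln(143/27) = 55.3 J/K.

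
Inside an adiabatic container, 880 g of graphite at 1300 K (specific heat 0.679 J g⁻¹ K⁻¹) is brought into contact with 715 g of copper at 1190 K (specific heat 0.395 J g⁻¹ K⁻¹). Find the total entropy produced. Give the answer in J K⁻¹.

ΔS_total = 0.741 J/K

Energy balance: T_f = (m₁c₁T₁ + m₂c₂T₂)/(m₁c₁ + m₂c₂) = 1264.7 K.
ΔS₁ = m₁c₁ ln(T_f/T₁) = 597.52 × ln(1264.7/1300) = -16.452 J/K.
ΔS₂ = m₂c₂ ln(T_f/T₂) = 282.425 × ln(1264.7/1190) = 17.193 J/K.
ΔS_total = -16.452 + 17.193 = 0.741 J/K.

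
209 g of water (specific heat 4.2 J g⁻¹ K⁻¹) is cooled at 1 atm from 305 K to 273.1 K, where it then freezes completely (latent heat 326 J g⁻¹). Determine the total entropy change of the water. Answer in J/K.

ΔS = -346 J/K

Cooling step: ΔS₁ = m c ln(T_tr/T_i) = 209 × 4.2 × ln(273.1/305) = -96.97 J/K.
Phase change: ΔS₂ = −mL/T_tr = −209 × 326 / 273.1 = -249.5 J/K.
ΔS_total = (-96.97) + (-249.5) = -346 J/K.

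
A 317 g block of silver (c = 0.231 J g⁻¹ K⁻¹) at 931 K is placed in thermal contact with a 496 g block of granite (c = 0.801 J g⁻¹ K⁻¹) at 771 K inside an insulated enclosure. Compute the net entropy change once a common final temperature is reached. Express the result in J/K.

ΔS_total = 1.15 J/K

Energy balance: T_f = (m₁c₁T₁ + m₂c₂T₂)/(m₁c₁ + m₂c₂) = 795.9 K.
ΔS₁ = m₁c₁ ln(T_f/T₁) = 73.227 × ln(795.9/931) = -11.48 J/K.
ΔS₂ = m₂c₂ ln(T_f/T₂) = 397.296 × ln(795.9/771) = 12.63 J/K.
ΔS_total = -11.48 + 12.63 = 1.15 J/K.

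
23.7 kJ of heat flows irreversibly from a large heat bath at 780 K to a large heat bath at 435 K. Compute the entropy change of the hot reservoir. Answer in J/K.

The hot reservoir loses heat Q, so ΔS_hot = −Q/T_H = −23700/780 = -30.4 J/K.

ΔS_hot = -30.4 J/K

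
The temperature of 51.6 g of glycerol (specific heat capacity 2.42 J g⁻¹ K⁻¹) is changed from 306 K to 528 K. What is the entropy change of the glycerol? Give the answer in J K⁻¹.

ΔS = ∫dQ_rev/T = m c ln(T₂/T₁) = 51.6 × 2.42 × ln(528/306) = 68.1 J/K.

ΔS = 68.1 J/K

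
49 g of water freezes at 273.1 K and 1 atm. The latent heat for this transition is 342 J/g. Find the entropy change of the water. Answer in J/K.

Heat released by the substance: Q = −mL = −49 × 342 = −16758 J.
At constant T, ΔS = Q_rev/T = −16758 / 273.1 = -61.4 J/K.

ΔS = -61.4 J/K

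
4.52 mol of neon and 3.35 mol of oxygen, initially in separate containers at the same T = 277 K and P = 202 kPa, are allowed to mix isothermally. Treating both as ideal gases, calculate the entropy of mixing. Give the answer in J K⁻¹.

ΔS_mix = 44.6 J/K

Mole fractions: x_A = 4.52/7.87 = 0.574, x_B = 0.426.
ΔS_mix = −R(n_A ln x_A + n_B ln x_B) = −8.314 × (4.52 ln 0.574 + 3.35 ln 0.426) = 44.6 J/K.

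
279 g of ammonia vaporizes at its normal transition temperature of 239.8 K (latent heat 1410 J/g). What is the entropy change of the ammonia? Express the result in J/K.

ΔS = 1640 J/K

Heat absorbed by the substance: Q = mL = 279 × 1410 = 393390 J.
At constant T, ΔS = Q_rev/T = 393390 / 239.8 = 1640 J/K.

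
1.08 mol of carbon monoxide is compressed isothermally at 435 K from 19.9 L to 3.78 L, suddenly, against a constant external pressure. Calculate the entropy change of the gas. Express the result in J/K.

Entropy is a state function, so ΔS_gas depends only on the end states.
For an isothermal ideal gas ΔS_gas = nR ln(V₂/V₁) = 1.08 × 8.314 × ln(3.78/19.9) = -14.9 J/K.

ΔS_gas = -14.9 J/K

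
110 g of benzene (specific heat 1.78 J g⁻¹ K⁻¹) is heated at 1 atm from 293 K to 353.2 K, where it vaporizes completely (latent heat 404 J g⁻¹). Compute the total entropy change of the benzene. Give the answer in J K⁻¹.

Warming step: ΔS₁ = m c ln(T_tr/T_i) = 110 × 1.78 × ln(353.2/293) = 36.59 J/K.
Phase change: ΔS₂ = +mL/T_tr = 110 × 404 / 353.2 = 125.8 J/K.
ΔS_total = (36.59) + (125.8) = 162 J/K.

ΔS = 162 J/K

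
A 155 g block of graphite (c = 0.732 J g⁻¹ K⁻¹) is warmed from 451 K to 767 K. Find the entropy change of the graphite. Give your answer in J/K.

ΔS = 60.2 J/K

ΔS = ∫dQ_rev/T = m c ln(T₂/T₁) = 155 × 0.732 × ln(767/451) = 60.2 J/K.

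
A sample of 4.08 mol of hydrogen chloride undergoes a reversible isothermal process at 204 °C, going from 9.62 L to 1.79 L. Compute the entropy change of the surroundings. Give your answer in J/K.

ΔS_surr = 57 J/K

For an isothermal ideal gas ΔS_gas = nR ln(V₂/V₁) = 4.08 × 8.314 × ln(1.79/9.62) = -57 J/K.
The process is reversible, so ΔS_surr = −ΔS_gas = 57 J/K and ΔS_universe = 0.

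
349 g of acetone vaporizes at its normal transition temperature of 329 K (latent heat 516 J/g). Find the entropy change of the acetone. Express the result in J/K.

Heat absorbed by the substance: Q = mL = 349 × 516 = 180084 J.
At constant T, ΔS = Q_rev/T = 180084 / 329 = 547 J/K.

ΔS = 547 J/K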